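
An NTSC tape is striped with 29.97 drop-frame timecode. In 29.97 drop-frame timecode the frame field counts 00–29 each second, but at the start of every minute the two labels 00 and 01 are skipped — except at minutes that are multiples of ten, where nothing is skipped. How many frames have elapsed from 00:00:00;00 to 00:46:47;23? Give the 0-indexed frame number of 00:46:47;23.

84149

Complete 10-minute blocks: 4, each 17982 frames → 71928.
Remaining 6 whole minutes in the current block: 1800 + 5 × 1798 = 10790 frames.
Within the current minute: 47 × 30 + 23 − 2 = 1431 (labels ;00/;01 skipped at this minute). Total = 71928 + 10790 + 1431 = 84149.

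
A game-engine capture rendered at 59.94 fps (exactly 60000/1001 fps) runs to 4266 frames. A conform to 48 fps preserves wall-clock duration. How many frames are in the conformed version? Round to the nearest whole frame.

3416 frames

Frames at target rate = 4266 × (48) / (60000/1001) = 2135133/625 ≈ 3416.213.
Nearest whole frame: 3416.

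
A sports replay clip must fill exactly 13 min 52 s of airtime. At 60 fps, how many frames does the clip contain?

13 min 52 s = 832 s.
Frames = 832 × 60 = 49920.

49920 frames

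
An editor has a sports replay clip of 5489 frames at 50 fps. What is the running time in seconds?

Running time = 5489 / (50) = 109.78 s.

109.78 seconds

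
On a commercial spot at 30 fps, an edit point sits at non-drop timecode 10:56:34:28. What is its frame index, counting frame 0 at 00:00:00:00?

frame 1181848

Total seconds to the label: (10 × 3600 + 56 × 60 + 34) = 39394.
Frame index = 39394 × 30 + 28 = 1181848.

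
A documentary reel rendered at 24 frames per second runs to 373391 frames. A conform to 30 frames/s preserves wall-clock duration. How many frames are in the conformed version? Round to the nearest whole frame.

Frames at target rate = 373391 × (30) / (24) = 1866955/4 ≈ 466738.750.
Nearest whole frame: 466739.

466739 frames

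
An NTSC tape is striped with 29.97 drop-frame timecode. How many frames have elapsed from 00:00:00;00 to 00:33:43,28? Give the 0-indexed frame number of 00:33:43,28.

60658

Complete 10-minute blocks: 3, each 17982 frames → 53946.
Remaining 3 whole minutes in the current block: 1800 + 2 × 1798 = 5396 frames.
Within the current minute: 43 × 30 + 28 − 2 = 1316 (labels ;00/;01 skipped at this minute). Total = 53946 + 5396 + 1316 = 60658.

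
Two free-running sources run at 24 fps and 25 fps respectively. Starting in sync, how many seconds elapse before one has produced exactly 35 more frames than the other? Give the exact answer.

The gap grows by |25 − 24| = 1 frame per second.
Time for a 35-frame gap: 35 ÷ (1) = 35 s.

35 seconds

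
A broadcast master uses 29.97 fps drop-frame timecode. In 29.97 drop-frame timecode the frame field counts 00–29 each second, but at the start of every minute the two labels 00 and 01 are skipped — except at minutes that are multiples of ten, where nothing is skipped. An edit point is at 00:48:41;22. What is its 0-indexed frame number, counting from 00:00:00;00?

Complete 10-minute blocks: 4, each 17982 frames → 71928.
Remaining 8 whole minutes in the current block: 1800 + 7 × 1798 = 14386 frames.
Within the current minute: 41 × 30 + 22 − 2 = 1250 (labels ;00/;01 skipped at this minute). Total = 71928 + 14386 + 1250 = 87564.

87564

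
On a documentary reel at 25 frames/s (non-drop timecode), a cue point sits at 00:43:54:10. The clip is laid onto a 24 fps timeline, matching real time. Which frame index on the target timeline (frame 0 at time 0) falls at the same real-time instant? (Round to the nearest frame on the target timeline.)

Source frame index: (0×3600 + 43×60 + 54) × 25 + 10 = 65860.
Real time: 65860 / (25) = 13172/5 s.
Target frame: (13172/5) × (24) = 316128/5 ≈ 63225.600 → 63226.

frame 63226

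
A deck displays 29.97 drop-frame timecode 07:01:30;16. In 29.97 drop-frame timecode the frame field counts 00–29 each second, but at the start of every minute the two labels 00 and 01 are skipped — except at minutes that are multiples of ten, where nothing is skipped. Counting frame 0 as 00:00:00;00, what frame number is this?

757958

As if non-drop at 30 labels/s: (7 × 3600 + 1 × 60 + 30) × 30 + 16 = 758716.
Minute boundaries passed: 421; those not divisible by 10: 421 − 42 = 379; dropped labels = 2 × 379 = 758.
Actual frame index = 758716 − 758 = 757958.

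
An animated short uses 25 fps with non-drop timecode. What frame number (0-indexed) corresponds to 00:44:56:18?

Total seconds to the label: (0 × 3600 + 44 × 60 + 56) = 2696.
Frame index = 2696 × 25 + 18 = 67418.

67418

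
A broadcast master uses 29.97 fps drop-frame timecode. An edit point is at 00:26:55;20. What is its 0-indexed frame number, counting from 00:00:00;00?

Complete 10-minute blocks: 2, each 17982 frames → 35964.
Remaining 6 whole minutes in the current block: 1800 + 5 × 1798 = 10790 frames.
Within the current minute: 55 × 30 + 20 − 2 = 1668 (labels ;00/;01 skipped at this minute). Total = 35964 + 10790 + 1668 = 48422.

48422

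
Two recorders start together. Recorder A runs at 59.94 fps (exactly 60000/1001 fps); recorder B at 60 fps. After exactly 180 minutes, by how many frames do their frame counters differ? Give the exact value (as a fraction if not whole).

648000/1001 frames

180 min = 10800 s.
A emits 60000/1001 × 10800 = 648000000/1001 frames; B emits 60 × 10800 = 648000.
Difference = 648000/1001 frames (≈ 647.3526); B is ahead of A.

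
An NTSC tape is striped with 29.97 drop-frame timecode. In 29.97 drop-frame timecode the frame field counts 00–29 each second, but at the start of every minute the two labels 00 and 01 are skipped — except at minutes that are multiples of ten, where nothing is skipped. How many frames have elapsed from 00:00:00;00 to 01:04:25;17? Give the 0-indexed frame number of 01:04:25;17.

As if non-drop at 30 labels/s: (1 × 3600 + 4 × 60 + 25) × 30 + 17 = 115967.
Minute boundaries passed: 64; those not divisible by 10: 64 − 6 = 58; dropped labels = 2 × 58 = 116.
Actual frame index = 115967 − 116 = 115851.

115851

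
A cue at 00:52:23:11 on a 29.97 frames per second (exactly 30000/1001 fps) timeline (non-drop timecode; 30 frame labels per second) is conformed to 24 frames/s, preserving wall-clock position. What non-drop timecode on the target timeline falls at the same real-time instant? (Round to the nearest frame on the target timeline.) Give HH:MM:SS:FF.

00:52:26:12

Source frame index: (0×3600 + 52×60 + 23) × 30 + 11 = 94301.
Real time: 94301 / (30000/1001) = 94395301/30000 s.
Target frame: (94395301/30000) × (24) = 94395301/1250 ≈ 75516.241 → 75516.
At 24 labels/s: frame 75516 → 00:52:26:12.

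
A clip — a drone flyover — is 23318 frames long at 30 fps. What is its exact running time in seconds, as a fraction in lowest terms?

Running time = 23318 ÷ (30) = 23318 × 1/30 = 11659/15 s.

11659/15 seconds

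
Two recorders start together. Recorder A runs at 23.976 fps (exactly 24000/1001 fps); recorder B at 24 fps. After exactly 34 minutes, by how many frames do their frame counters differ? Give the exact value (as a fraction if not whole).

48960/1001 frames

34 min = 2040 s.
A emits 24000/1001 × 2040 = 48960000/1001 frames; B emits 24 × 2040 = 48960.
Difference = 48960/1001 frames (≈ 48.9111); B is ahead of A.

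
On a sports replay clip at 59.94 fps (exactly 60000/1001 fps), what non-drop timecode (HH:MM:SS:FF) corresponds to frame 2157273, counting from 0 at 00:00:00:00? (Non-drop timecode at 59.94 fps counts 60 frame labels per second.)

09:59:14:33

2157273 ÷ 60 = 35954 full seconds, remainder 33 frames.
35954 s = 9 h 59 min 14 s.
Timecode: 09:59:14:33.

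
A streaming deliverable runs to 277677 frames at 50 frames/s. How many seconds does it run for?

5553.54 seconds

Running time = 277677 / (50) = 5553.54 s.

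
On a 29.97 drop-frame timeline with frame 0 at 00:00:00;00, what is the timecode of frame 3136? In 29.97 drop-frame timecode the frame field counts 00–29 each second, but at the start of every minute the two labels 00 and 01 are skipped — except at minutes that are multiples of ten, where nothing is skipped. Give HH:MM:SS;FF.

00:01:44;18

Each 10-minute DF block holds 10 × 60 × 30 − 9 × 2 = 17982 frames. 3136 ÷ 17982 → 0 full blocks, remainder 3136.
Within the partial block the first minute is 1800 frames and each further minute 1798, so 1 further minute boundary passed. Total skipped labels = 18 × 0 + 2 × 1 = 2.
Non-drop label index = 3136 + 2 = 3138; at 30 labels/s that is 00:01:44:18, i.e. DF 00:01:44;18.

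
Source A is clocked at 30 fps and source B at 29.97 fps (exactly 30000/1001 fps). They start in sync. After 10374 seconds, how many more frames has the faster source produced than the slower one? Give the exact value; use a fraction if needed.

A emits 30 × 10374 = 311220 frames; B emits 30000/1001 × 10374 = 3420000/11.
Difference = 3420/11 frames (≈ 310.9091); B is behind A.

3420/11 frames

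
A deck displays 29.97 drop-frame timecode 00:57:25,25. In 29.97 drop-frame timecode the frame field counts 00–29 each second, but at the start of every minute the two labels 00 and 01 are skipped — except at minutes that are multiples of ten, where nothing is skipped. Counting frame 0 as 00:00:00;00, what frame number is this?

Complete 10-minute blocks: 5, each 17982 frames → 89910.
Remaining 7 whole minutes in the current block: 1800 + 6 × 1798 = 12588 frames.
Within the current minute: 25 × 30 + 25 − 2 = 773 (labels ;00/;01 skipped at this minute). Total = 89910 + 12588 + 773 = 103271.

103271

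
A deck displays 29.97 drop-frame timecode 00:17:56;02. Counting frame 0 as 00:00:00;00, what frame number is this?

32250

As if non-drop at 30 labels/s: (0 × 3600 + 17 × 60 + 56) × 30 + 2 = 32282.
Minute boundaries passed: 17; those not divisible by 10: 17 − 1 = 16; dropped labels = 2 × 16 = 32.
Actual frame index = 32282 − 32 = 32250.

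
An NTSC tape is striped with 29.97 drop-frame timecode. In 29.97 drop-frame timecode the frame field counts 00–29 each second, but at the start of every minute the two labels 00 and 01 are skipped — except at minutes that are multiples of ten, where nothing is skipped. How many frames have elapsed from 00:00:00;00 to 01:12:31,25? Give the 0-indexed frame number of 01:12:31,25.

130425

As if non-drop at 30 labels/s: (1 × 3600 + 12 × 60 + 31) × 30 + 25 = 130555.
Minute boundaries passed: 72; those not divisible by 10: 72 − 7 = 65; dropped labels = 2 × 65 = 130.
Actual frame index = 130555 − 130 = 130425.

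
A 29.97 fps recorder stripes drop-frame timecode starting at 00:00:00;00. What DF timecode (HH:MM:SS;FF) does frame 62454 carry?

00:34:43;26

Ten DF minutes hold 17982 frames, so frame 62454 lies in block 3 (frames 53946–71927) with 8508 frames into that block.
The block's first minute is 1800 frames and the rest 1798 each; 8508 frames reaches minute 4, so 3 × 18 + 4 × 2 = 62 labels have been skipped so far.
Adding those back, label number 62454 + 62 = 62516 at 30 labels/s is 2083 s + 26 f = 0 h 34 min 43 s frame 26, i.e. 00:34:43;26.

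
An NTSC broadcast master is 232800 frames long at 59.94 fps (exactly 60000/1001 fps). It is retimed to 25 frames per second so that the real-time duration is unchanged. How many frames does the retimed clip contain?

Target frames = source frames × (target rate / source rate) = 232800 × (25)/(60000/1001) = 232800 × 1001/2400 = 97097.

97097 frames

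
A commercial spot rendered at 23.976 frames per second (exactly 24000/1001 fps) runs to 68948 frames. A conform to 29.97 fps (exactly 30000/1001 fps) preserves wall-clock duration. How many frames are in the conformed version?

86185 frames

Target frames = source frames × (target rate / source rate) = 68948 × (30000/1001)/(24000/1001) = 68948 × 5/4 = 86185.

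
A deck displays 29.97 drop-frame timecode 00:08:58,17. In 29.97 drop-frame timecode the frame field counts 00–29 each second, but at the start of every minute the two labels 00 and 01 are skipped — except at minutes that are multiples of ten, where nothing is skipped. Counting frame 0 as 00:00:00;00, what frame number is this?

16141

Complete 10-minute blocks: 0, each 17982 frames → 0.
Remaining 8 whole minutes in the current block: 1800 + 7 × 1798 = 14386 frames.
Within the current minute: 58 × 30 + 17 − 2 = 1755 (labels ;00/;01 skipped at this minute). Total = 0 + 14386 + 1755 = 16141.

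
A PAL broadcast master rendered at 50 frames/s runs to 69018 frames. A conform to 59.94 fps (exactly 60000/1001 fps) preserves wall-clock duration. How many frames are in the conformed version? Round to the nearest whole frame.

82739 frames

Frames at target rate = 69018 × (60000/1001) / (50) = 82821600/1001 ≈ 82738.861.
Nearest whole frame: 82739.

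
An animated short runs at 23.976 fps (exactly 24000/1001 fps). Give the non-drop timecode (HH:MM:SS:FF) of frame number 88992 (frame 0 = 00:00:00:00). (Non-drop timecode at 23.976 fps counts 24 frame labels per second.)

88992 ÷ 24 = 3708 full seconds, remainder 0 frames.
3708 s = 1 h 1 min 48 s.
Timecode: 01:01:48:00.

01:01:48:00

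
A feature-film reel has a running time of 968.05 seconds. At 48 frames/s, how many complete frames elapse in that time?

46466 frames

Frames = 968.05 × 48 = 232332/5 ≈ 46466.4000.
Complete frames: 46466.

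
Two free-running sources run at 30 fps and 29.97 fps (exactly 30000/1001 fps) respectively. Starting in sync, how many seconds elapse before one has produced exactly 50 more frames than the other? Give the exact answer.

5005/3 seconds

The gap grows by |30000/1001 − 30| = 30/1001 frames per second.
Time for a 50-frame gap: 50 ÷ (30/1001) = 5005/3 s.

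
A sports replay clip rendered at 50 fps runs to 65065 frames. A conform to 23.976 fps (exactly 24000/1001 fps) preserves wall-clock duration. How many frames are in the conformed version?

Target frames = source frames × (target rate / source rate) = 65065 × (24000/1001)/(50) = 65065 × 480/1001 = 31200.

31200 frames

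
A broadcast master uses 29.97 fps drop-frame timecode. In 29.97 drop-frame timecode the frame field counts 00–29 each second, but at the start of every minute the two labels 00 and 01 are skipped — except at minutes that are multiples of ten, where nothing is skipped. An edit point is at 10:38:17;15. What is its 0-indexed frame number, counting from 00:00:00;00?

Complete 10-minute blocks: 63, each 17982 frames → 1132866.
Remaining 8 whole minutes in the current block: 1800 + 7 × 1798 = 14386 frames.
Within the current minute: 17 × 30 + 15 − 2 = 523 (labels ;00/;01 skipped at this minute). Total = 1132866 + 14386 + 523 = 1147775.

1147775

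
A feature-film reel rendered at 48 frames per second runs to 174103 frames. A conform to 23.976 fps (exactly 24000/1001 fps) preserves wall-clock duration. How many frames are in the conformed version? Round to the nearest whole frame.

Frames at target rate = 174103 × (24000/1001) / (48) = 87051500/1001 ≈ 86964.535.
Nearest whole frame: 86965.

86965 frames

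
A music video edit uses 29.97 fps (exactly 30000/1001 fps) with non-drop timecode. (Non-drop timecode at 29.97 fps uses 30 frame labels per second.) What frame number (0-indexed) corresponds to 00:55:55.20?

frame 100670

Total seconds to the label: (0 × 3600 + 55 × 60 + 55) = 3355.
Frame index = 3355 × 30 + 20 = 100670.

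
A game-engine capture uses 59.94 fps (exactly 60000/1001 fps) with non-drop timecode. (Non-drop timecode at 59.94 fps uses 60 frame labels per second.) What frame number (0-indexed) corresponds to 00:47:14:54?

Total seconds to the label: (0 × 3600 + 47 × 60 + 14) = 2834.
Frame index = 2834 × 60 + 54 = 170094.

170094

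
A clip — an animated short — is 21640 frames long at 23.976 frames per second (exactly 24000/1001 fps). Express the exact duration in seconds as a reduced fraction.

541541/600 seconds

Running time = 21640 ÷ (24000/1001) = 21640 × 1001/24000 = 541541/600 s.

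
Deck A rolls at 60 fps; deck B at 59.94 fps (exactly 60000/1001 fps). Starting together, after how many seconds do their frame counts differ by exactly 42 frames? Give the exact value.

The gap grows by |60000/1001 − 60| = 60/1001 frames per second.
Time for a 42-frame gap: 42 ÷ (60/1001) = 700.7 s.

700.7 seconds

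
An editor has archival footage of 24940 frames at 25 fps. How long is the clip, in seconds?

997.6 seconds

Running time = 24940 / (25) = 997.6 s.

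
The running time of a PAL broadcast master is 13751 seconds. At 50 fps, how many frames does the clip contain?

Frames = 13751 × 50 = 687550.

687550 frames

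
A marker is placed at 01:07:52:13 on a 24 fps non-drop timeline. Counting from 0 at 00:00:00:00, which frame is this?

97741

Total seconds to the label: (1 × 3600 + 7 × 60 + 52) = 4072.
Frame index = 4072 × 24 + 13 = 97741.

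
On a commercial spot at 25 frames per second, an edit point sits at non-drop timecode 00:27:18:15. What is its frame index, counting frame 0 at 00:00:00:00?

Total seconds to the label: (0 × 3600 + 27 × 60 + 18) = 1638.
Frame index = 1638 × 25 + 15 = 40965.

40965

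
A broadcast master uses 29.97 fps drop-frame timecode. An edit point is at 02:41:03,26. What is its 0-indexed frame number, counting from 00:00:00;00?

As if non-drop at 30 labels/s: (2 × 3600 + 41 × 60 + 3) × 30 + 26 = 289916.
Minute boundaries passed: 161; those not divisible by 10: 161 − 16 = 145; dropped labels = 2 × 145 = 290.
Actual frame index = 289916 − 290 = 289626.

289626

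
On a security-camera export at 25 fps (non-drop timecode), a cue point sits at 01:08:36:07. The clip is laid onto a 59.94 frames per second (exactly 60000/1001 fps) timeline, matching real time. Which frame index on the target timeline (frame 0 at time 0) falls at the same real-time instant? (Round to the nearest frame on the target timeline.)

Source frame index: (1×3600 + 8×60 + 36) × 25 + 7 = 102907.
Real time: 102907 / (25) = 102907/25 s.
Target frame: (102907/25) × (60000/1001) = 35282400/143 ≈ 246730.070 → 246730.

frame 246730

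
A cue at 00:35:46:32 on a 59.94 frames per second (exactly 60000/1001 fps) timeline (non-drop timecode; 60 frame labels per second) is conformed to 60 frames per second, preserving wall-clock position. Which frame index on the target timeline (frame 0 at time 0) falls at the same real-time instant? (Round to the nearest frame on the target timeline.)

frame 128921

Source frame index: (0×3600 + 35×60 + 46) × 60 + 32 = 128792.
Real time: 128792 / (60000/1001) = 16115099/7500 s.
Target frame: (16115099/7500) × (60) = 16115099/125 ≈ 128920.792 → 128921.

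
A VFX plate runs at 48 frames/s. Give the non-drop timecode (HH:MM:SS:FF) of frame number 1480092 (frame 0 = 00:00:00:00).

1480092 ÷ 48 = 30835 full seconds, remainder 12 frames.
30835 s = 8 h 33 min 55 s.
Timecode: 08:33:55:12.

08:33:55:12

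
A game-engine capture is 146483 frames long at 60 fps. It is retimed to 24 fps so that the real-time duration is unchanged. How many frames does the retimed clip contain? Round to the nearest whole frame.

58593 frames

Frames at target rate = 146483 × (24) / (60) = 292966/5 ≈ 58593.200.
Nearest whole frame: 58593.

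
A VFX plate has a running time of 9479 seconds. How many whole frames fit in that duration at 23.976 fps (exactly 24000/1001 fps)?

Frames = 9479 × 24000/1001 = 227496000/1001 ≈ 227268.7313.
Complete frames: 227268.

227268 frames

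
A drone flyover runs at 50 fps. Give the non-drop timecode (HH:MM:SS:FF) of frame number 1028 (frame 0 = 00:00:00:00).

1028 ÷ 50 = 20 full seconds, remainder 28 frames.
20 s = 0 h 0 min 20 s.
Timecode: 00:00:20:28.

00:00:20:28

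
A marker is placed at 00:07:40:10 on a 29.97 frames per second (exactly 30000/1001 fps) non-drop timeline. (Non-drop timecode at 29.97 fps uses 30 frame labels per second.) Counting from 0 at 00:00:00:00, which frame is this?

Total seconds to the label: (0 × 3600 + 7 × 60 + 40) = 460.
Frame index = 460 × 30 + 10 = 13810.

frame 13810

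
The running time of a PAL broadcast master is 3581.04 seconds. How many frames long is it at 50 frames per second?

179052 frames

Frames = 3581.04 × 50 = 179052.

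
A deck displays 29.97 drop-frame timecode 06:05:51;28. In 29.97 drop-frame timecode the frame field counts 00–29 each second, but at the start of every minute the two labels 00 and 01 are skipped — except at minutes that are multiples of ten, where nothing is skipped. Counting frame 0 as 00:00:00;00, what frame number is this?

As if non-drop at 30 labels/s: (6 × 3600 + 5 × 60 + 51) × 30 + 28 = 658558.
Minute boundaries passed: 365; those not divisible by 10: 365 − 36 = 329; dropped labels = 2 × 329 = 658.
Actual frame index = 658558 − 658 = 657900.

657900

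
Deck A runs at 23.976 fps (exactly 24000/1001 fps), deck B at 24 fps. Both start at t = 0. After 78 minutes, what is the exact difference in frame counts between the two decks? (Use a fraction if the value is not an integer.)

8640/77 frames

78 min = 4680 s.
A emits 24000/1001 × 4680 = 8640000/77 frames; B emits 24 × 4680 = 112320.
Difference = 8640/77 frames (≈ 112.2078); B is ahead of A.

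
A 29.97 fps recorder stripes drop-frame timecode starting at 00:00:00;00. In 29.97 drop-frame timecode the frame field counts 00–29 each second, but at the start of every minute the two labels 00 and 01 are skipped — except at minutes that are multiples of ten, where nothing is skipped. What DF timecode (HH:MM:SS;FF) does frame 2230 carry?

00:01:14;12

Each 10-minute DF block holds 10 × 60 × 30 − 9 × 2 = 17982 frames. 2230 ÷ 17982 → 0 full blocks, remainder 2230.
Within the partial block the first minute is 1800 frames and each further minute 1798, so 1 further minute boundary passed. Total skipped labels = 18 × 0 + 2 × 1 = 2.
Non-drop label index = 2230 + 2 = 2232; at 30 labels/s that is 00:01:14:12, i.e. DF 00:01:14;12.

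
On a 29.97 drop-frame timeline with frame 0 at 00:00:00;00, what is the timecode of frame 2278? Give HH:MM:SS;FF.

00:01:16;00

Each 10-minute DF block holds 10 × 60 × 30 − 9 × 2 = 17982 frames. 2278 ÷ 17982 → 0 full blocks, remainder 2278.
Within the partial block the first minute is 1800 frames and each further minute 1798, so 1 further minute boundary passed. Total skipped labels = 18 × 0 + 2 × 1 = 2.
Non-drop label index = 2278 + 2 = 2280; at 30 labels/s that is 00:01:16:00, i.e. DF 00:01:16;00.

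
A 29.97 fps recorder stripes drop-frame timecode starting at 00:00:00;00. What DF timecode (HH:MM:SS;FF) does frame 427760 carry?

Ten DF minutes hold 17982 frames, so frame 427760 lies in block 23 (frames 413586–431567) with 14174 frames into that block.
The block's first minute is 1800 frames and the rest 1798 each; 14174 frames reaches minute 7, so 23 × 18 + 7 × 2 = 428 labels have been skipped so far.
Adding those back, label number 427760 + 428 = 428188 at 30 labels/s is 14272 s + 28 f = 3 h 57 min 52 s frame 28, i.e. 03:57:52;28.

03:57:52;28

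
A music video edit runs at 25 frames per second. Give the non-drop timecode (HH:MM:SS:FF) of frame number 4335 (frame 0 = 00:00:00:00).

4335 ÷ 25 = 173 full seconds, remainder 10 frames.
173 s = 0 h 2 min 53 s.
Timecode: 00:02:53:10.

00:02:53:10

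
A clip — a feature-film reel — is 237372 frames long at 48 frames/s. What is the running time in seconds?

4945.25 seconds

Running time = 237372 / (48) = 4945.25 s.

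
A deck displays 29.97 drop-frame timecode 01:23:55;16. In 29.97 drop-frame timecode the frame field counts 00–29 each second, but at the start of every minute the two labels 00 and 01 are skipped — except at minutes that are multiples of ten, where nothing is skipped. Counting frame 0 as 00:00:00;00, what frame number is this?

150916

Complete 10-minute blocks: 8, each 17982 frames → 143856.
Remaining 3 whole minutes in the current block: 1800 + 2 × 1798 = 5396 frames.
Within the current minute: 55 × 30 + 16 − 2 = 1664 (labels ;00/;01 skipped at this minute). Total = 143856 + 5396 + 1664 = 150916.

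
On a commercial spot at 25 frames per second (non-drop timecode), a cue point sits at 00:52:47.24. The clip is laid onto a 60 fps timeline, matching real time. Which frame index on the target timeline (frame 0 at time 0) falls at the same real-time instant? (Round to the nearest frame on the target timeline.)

frame 190078

Source frame index: (0×3600 + 52×60 + 47) × 25 + 24 = 79199.
Real time: 79199 / (25) = 79199/25 s.
Target frame: (79199/25) × (60) = 950388/5 ≈ 190077.600 → 190078.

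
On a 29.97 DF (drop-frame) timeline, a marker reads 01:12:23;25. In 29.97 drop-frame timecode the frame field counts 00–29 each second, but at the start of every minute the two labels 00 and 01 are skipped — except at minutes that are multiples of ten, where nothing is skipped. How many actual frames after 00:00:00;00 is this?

130185

Complete 10-minute blocks: 7, each 17982 frames → 125874.
Remaining 2 whole minutes in the current block: 1800 + 1 × 1798 = 3598 frames.
Within the current minute: 23 × 30 + 25 − 2 = 713 (labels ;00/;01 skipped at this minute). Total = 125874 + 3598 + 713 = 130185.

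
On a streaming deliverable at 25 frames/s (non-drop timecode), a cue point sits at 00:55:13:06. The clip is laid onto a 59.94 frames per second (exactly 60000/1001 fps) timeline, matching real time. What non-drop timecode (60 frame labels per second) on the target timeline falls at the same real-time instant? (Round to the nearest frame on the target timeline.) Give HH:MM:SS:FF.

00:55:09:56

Source frame index: (0×3600 + 55×60 + 13) × 25 + 6 = 82831.
Real time: 82831 / (25) = 82831/25 s.
Target frame: (82831/25) × (60000/1001) = 28399200/143 ≈ 198595.804 → 198596.
At 60 labels/s: frame 198596 → 00:55:09:56.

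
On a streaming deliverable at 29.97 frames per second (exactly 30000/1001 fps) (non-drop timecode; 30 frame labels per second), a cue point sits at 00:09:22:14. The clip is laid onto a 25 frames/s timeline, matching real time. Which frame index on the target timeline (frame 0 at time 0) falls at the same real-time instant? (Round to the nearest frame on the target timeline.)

Source frame index: (0×3600 + 9×60 + 22) × 30 + 14 = 16874.
Real time: 16874 / (30000/1001) = 8445437/15000 s.
Target frame: (8445437/15000) × (25) = 8445437/600 ≈ 14075.728 → 14076.

frame 14076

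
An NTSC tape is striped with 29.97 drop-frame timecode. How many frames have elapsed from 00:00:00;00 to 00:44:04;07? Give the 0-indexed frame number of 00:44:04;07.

As if non-drop at 30 labels/s: (0 × 3600 + 44 × 60 + 4) × 30 + 7 = 79327.
Minute boundaries passed: 44; those not divisible by 10: 44 − 4 = 40; dropped labels = 2 × 40 = 80.
Actual frame index = 79327 − 80 = 79247.

79247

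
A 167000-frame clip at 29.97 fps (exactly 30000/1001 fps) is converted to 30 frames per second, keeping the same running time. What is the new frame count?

167167 frames

Target frames = source frames × (target rate / source rate) = 167000 × (30)/(30000/1001) = 167000 × 1001/1000 = 167167.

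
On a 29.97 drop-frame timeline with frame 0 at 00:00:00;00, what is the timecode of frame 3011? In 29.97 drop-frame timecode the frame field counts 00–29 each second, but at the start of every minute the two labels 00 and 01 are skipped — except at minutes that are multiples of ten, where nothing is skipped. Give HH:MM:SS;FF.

00:01:40;13

Each 10-minute DF block holds 10 × 60 × 30 − 9 × 2 = 17982 frames. 3011 ÷ 17982 → 0 full blocks, remainder 3011.
Within the partial block the first minute is 1800 frames and each further minute 1798, so 1 further minute boundary passed. Total skipped labels = 18 × 0 + 2 × 1 = 2.
Non-drop label index = 3011 + 2 = 3013; at 30 labels/s that is 00:01:40:13, i.e. DF 00:01:40;13.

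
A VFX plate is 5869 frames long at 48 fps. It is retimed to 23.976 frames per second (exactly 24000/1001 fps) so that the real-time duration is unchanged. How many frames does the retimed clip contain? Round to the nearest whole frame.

Frames at target rate = 5869 × (24000/1001) / (48) = 2934500/1001 ≈ 2931.568.
Nearest whole frame: 2932.

2932 frames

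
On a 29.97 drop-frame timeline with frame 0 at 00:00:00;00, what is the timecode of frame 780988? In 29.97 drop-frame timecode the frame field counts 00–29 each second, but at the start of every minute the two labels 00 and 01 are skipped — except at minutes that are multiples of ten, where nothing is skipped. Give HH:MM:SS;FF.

Each 10-minute DF block holds 10 × 60 × 30 − 9 × 2 = 17982 frames. 780988 ÷ 17982 → 43 full blocks, remainder 7762.
Within the partial block the first minute is 1800 frames and each further minute 1798, so 4 further minute boundaries passed. Total skipped labels = 18 × 43 + 2 × 4 = 782.
Non-drop label index = 780988 + 782 = 781770; at 30 labels/s that is 07:14:19:00, i.e. DF 07:14:19;00.

07:14:19;00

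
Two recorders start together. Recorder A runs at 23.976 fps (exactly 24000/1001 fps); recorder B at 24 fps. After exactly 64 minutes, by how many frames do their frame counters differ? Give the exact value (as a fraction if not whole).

64 min = 3840 s.
A emits 24000/1001 × 3840 = 92160000/1001 frames; B emits 24 × 3840 = 92160.
Difference = 92160/1001 frames (≈ 92.0679); B is ahead of A.

92160/1001 frames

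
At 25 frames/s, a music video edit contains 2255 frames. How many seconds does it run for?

Running time = 2255 / (25) = 90.2 s.

90.2 seconds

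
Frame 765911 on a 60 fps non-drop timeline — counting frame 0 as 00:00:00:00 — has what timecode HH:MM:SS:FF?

765911 ÷ 60 = 12765 full seconds, remainder 11 frames.
12765 s = 3 h 32 min 45 s.
Timecode: 03:32:45:11.

03:32:45:11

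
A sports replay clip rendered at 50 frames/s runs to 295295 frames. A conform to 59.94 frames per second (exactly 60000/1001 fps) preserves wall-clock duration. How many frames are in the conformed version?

Target frames = source frames × (target rate / source rate) = 295295 × (60000/1001)/(50) = 295295 × 1200/1001 = 354000.

354000 frames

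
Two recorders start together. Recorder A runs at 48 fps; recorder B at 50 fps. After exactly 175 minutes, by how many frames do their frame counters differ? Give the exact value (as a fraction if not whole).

175 min = 10500 s.
A emits 48 × 10500 = 504000 frames; B emits 50 × 10500 = 525000.
Difference = 21000 frames; B is ahead of A.

21000 frames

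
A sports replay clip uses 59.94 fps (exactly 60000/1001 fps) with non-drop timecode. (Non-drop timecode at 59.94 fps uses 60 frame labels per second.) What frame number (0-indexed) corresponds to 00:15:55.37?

57337

Total seconds to the label: (0 × 3600 + 15 × 60 + 55) = 955.
Frame index = 955 × 60 + 37 = 57337.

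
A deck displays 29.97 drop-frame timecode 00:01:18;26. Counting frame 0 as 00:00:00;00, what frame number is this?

Complete 10-minute blocks: 0, each 17982 frames → 0.
Remaining 1 whole minute in the current block: 1800 + 0 × 1798 = 1800 frames.
Within the current minute: 18 × 30 + 26 − 2 = 564 (labels ;00/;01 skipped at this minute). Total = 0 + 1800 + 564 = 2364.

2364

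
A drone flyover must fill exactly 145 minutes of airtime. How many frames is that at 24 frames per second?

145 min = 8700 s.
Frames = 8700 × 24 = 208800.

208800 frames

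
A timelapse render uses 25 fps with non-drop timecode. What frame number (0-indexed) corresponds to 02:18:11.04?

Total seconds to the label: (2 × 3600 + 18 × 60 + 11) = 8291.
Frame index = 8291 × 25 + 4 = 207279.

frame 207279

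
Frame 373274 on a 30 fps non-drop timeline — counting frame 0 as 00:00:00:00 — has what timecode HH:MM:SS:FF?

03:27:22:14

373274 ÷ 30 = 12442 full seconds, remainder 14 frames.
12442 s = 3 h 27 min 22 s.
Timecode: 03:27:22:14.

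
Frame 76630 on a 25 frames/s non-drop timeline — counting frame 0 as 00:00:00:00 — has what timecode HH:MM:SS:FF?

76630 ÷ 25 = 3065 full seconds, remainder 5 frames.
3065 s = 0 h 51 min 5 s.
Timecode: 00:51:05:05.

00:51:05:05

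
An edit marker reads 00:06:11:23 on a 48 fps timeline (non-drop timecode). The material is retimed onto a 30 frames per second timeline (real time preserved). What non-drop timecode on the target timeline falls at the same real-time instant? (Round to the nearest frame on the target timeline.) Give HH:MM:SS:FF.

00:06:11:14

Source frame index: (0×3600 + 6×60 + 11) × 48 + 23 = 17831.
Real time: 17831 / (48) = 17831/48 s.
Target frame: (17831/48) × (30) = 89155/8 ≈ 11144.375 → 11144.
At 30 labels/s: frame 11144 → 00:06:11:14.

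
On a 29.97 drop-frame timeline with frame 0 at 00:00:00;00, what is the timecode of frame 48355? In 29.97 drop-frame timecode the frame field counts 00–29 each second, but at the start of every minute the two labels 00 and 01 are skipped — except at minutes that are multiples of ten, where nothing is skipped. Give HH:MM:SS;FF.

Ten DF minutes hold 17982 frames, so frame 48355 lies in block 2 (frames 35964–53945) with 12391 frames into that block.
The block's first minute is 1800 frames and the rest 1798 each; 12391 frames reaches minute 6, so 2 × 18 + 6 × 2 = 48 labels have been skipped so far.
Adding those back, label number 48355 + 48 = 48403 at 30 labels/s is 1613 s + 13 f = 0 h 26 min 53 s frame 13, i.e. 00:26:53;13.

00:26:53;13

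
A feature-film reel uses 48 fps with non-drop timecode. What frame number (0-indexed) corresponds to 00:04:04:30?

frame 11742

Total seconds to the label: (0 × 3600 + 4 × 60 + 4) = 244.
Frame index = 244 × 48 + 30 = 11742.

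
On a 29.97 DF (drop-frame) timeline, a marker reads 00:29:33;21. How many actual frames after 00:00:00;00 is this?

As if non-drop at 30 labels/s: (0 × 3600 + 29 × 60 + 33) × 30 + 21 = 53211.
Minute boundaries passed: 29; those not divisible by 10: 29 − 2 = 27; dropped labels = 2 × 27 = 54.
Actual frame index = 53211 − 54 = 53157.

53157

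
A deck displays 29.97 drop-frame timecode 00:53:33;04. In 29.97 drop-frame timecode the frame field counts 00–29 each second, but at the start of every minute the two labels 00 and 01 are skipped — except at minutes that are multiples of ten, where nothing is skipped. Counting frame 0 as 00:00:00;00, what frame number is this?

96298

As if non-drop at 30 labels/s: (0 × 3600 + 53 × 60 + 33) × 30 + 4 = 96394.
Minute boundaries passed: 53; those not divisible by 10: 53 − 5 = 48; dropped labels = 2 × 48 = 96.
Actual frame index = 96394 − 96 = 96298.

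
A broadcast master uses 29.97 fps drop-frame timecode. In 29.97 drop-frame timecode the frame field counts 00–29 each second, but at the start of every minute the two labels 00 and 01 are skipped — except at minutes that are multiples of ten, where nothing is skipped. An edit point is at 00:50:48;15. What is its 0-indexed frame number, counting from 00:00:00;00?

As if non-drop at 30 labels/s: (0 × 3600 + 50 × 60 + 48) × 30 + 15 = 91455.
Minute boundaries passed: 50; those not divisible by 10: 50 − 5 = 45; dropped labels = 2 × 45 = 90.
Actual frame index = 91455 − 90 = 91365.

91365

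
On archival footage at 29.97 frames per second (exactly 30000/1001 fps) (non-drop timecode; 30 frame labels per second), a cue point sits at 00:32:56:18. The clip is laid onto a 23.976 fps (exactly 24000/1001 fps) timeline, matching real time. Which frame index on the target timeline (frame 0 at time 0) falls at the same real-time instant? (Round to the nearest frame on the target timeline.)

Source frame index: (0×3600 + 32×60 + 56) × 30 + 18 = 59298.
Real time: 59298 / (30000/1001) = 9892883/5000 s.
Target frame: (9892883/5000) × (24000/1001) = 237192/5 ≈ 47438.400 → 47438.

frame 47438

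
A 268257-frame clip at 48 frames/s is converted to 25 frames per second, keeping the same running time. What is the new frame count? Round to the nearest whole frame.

Frames at target rate = 268257 × (25) / (48) = 2235475/16 ≈ 139717.188.
Nearest whole frame: 139717.

139717 frames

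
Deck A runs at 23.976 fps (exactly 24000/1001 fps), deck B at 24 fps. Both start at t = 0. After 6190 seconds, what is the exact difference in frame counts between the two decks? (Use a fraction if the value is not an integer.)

148560/1001 frames

A emits 24000/1001 × 6190 = 148560000/1001 frames; B emits 24 × 6190 = 148560.
Difference = 148560/1001 frames (≈ 148.4116); B is ahead of A.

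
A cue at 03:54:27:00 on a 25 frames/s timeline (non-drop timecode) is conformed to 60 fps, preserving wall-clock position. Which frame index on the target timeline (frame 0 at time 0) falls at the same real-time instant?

frame 844020

Source frame index: (3×3600 + 54×60 + 27) × 25 + 0 = 351675.
Real time: 351675 / (25) = 14067 s.
Target frame: (14067) × (60) = 844020.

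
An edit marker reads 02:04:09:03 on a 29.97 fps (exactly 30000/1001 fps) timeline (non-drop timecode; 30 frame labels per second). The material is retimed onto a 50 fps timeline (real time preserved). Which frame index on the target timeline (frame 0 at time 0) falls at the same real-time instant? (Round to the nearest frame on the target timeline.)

Source frame index: (2×3600 + 4×60 + 9) × 30 + 3 = 223473.
Real time: 223473 / (30000/1001) = 74565491/10000 s.
Target frame: (74565491/10000) × (50) = 74565491/200 ≈ 372827.455 → 372827.

frame 372827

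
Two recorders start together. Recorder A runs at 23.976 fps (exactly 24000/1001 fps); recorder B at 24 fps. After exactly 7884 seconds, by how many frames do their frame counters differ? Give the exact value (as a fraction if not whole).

189216/1001 frames

A emits 24000/1001 × 7884 = 189216000/1001 frames; B emits 24 × 7884 = 189216.
Difference = 189216/1001 frames (≈ 189.0270); B is ahead of A.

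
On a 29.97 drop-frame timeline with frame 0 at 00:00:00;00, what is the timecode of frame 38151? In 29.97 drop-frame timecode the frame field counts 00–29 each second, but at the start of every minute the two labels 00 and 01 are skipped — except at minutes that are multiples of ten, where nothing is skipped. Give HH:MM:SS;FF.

00:21:12;29

Ten DF minutes hold 17982 frames, so frame 38151 lies in block 2 (frames 35964–53945) with 2187 frames into that block.
The block's first minute is 1800 frames and the rest 1798 each; 2187 frames reaches minute 1, so 2 × 18 + 1 × 2 = 38 labels have been skipped so far.
Adding those back, label number 38151 + 38 = 38189 at 30 labels/s is 1272 s + 29 f = 0 h 21 min 12 s frame 29, i.e. 00:21:12;29.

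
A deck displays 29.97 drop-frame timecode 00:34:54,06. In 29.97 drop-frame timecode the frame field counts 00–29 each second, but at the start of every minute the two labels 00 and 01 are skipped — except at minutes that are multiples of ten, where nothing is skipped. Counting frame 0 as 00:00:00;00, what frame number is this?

62764

As if non-drop at 30 labels/s: (0 × 3600 + 34 × 60 + 54) × 30 + 6 = 62826.
Minute boundaries passed: 34; those not divisible by 10: 34 − 3 = 31; dropped labels = 2 × 31 = 62.
Actual frame index = 62826 − 62 = 62764.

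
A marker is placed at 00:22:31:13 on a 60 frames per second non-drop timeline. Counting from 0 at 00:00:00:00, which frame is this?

81073

Total seconds to the label: (0 × 3600 + 22 × 60 + 31) = 1351.
Frame index = 1351 × 60 + 13 = 81073.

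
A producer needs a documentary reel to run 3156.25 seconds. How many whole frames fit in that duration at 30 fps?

Frames = 3156.25 × 30 = 189375/2 ≈ 94687.5000.
Complete frames: 94687.

94687 frames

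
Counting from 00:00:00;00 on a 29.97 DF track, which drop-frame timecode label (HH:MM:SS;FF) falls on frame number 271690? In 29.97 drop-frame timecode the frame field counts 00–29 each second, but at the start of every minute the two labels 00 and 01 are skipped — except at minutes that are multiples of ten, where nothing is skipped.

02:31:05;12

Ten DF minutes hold 17982 frames, so frame 271690 lies in block 15 (frames 269730–287711) with 1960 frames into that block.
The block's first minute is 1800 frames and the rest 1798 each; 1960 frames reaches minute 1, so 15 × 18 + 1 × 2 = 272 labels have been skipped so far.
Adding those back, label number 271690 + 272 = 271962 at 30 labels/s is 9065 s + 12 f = 2 h 31 min 5 s frame 12, i.e. 02:31:05;12.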